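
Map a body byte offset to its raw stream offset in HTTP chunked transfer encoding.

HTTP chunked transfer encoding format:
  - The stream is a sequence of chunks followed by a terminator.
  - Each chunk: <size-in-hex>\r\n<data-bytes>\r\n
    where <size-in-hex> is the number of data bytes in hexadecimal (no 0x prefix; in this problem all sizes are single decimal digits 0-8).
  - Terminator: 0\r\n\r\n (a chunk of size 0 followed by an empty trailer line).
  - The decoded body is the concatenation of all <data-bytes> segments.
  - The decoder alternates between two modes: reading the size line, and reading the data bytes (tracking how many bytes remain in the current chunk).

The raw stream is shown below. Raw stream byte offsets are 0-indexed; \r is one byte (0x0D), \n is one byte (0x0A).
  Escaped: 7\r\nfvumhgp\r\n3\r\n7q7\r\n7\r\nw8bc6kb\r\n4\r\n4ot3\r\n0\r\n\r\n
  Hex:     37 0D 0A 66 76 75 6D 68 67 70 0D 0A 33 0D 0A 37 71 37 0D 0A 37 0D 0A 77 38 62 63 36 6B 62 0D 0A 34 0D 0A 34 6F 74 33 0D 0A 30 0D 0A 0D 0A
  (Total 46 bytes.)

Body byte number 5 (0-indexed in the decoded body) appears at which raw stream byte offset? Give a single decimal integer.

Chunk 1: stream[0..1]='7' size=0x7=7, data at stream[3..10]='fvumhgp' -> body[0..7], body so far='fvumhgp'
Chunk 2: stream[12..13]='3' size=0x3=3, data at stream[15..18]='7q7' -> body[7..10], body so far='fvumhgp7q7'
Chunk 3: stream[20..21]='7' size=0x7=7, data at stream[23..30]='w8bc6kb' -> body[10..17], body so far='fvumhgp7q7w8bc6kb'
Chunk 4: stream[32..33]='4' size=0x4=4, data at stream[35..39]='4ot3' -> body[17..21], body so far='fvumhgp7q7w8bc6kb4ot3'
Chunk 5: stream[41..42]='0' size=0 (terminator). Final body='fvumhgp7q7w8bc6kb4ot3' (21 bytes)
Body byte 5 at stream offset 8

Answer: 8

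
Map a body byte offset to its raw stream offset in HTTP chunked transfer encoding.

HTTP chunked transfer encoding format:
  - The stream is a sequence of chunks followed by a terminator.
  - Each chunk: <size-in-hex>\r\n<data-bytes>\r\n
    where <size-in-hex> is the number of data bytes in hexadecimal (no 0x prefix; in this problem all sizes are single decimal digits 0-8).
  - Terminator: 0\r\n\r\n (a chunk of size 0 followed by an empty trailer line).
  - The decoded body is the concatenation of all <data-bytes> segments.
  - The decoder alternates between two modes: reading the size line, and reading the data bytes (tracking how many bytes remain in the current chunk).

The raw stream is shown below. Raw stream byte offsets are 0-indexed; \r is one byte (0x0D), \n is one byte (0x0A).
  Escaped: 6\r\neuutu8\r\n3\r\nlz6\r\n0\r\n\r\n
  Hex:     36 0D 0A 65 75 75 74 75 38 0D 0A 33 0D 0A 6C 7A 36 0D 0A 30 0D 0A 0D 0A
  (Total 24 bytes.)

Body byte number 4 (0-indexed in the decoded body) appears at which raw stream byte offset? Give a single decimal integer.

Answer: 7

Derivation:
Chunk 1: stream[0..1]='6' size=0x6=6, data at stream[3..9]='euutu8' -> body[0..6], body so far='euutu8'
Chunk 2: stream[11..12]='3' size=0x3=3, data at stream[14..17]='lz6' -> body[6..9], body so far='euutu8lz6'
Chunk 3: stream[19..20]='0' size=0 (terminator). Final body='euutu8lz6' (9 bytes)
Body byte 4 at stream offset 7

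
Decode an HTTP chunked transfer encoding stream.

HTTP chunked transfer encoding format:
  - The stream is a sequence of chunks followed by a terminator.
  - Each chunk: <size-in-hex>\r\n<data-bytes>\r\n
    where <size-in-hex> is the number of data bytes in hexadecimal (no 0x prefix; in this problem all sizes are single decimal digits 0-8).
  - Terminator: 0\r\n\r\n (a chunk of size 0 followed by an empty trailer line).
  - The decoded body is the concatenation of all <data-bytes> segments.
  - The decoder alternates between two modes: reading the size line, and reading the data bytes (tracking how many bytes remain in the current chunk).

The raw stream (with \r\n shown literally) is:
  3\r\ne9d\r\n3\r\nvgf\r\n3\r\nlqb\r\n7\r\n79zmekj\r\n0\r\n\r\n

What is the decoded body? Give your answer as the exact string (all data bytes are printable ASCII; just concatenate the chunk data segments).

Chunk 1: stream[0..1]='3' size=0x3=3, data at stream[3..6]='e9d' -> body[0..3], body so far='e9d'
Chunk 2: stream[8..9]='3' size=0x3=3, data at stream[11..14]='vgf' -> body[3..6], body so far='e9dvgf'
Chunk 3: stream[16..17]='3' size=0x3=3, data at stream[19..22]='lqb' -> body[6..9], body so far='e9dvgflqb'
Chunk 4: stream[24..25]='7' size=0x7=7, data at stream[27..34]='79zmekj' -> body[9..16], body so far='e9dvgflqb79zmekj'
Chunk 5: stream[36..37]='0' size=0 (terminator). Final body='e9dvgflqb79zmekj' (16 bytes)

Answer: e9dvgflqb79zmekj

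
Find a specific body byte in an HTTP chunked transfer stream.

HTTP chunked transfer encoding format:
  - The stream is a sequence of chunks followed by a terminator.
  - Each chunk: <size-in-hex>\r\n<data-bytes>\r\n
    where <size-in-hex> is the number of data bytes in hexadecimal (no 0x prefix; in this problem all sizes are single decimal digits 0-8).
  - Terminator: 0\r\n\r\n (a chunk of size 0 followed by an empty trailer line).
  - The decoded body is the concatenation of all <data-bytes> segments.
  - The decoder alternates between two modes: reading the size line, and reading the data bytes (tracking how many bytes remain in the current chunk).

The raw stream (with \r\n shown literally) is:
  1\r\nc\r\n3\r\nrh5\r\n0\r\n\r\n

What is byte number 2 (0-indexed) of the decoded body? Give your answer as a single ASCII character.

Answer: h

Derivation:
Chunk 1: stream[0..1]='1' size=0x1=1, data at stream[3..4]='c' -> body[0..1], body so far='c'
Chunk 2: stream[6..7]='3' size=0x3=3, data at stream[9..12]='rh5' -> body[1..4], body so far='crh5'
Chunk 3: stream[14..15]='0' size=0 (terminator). Final body='crh5' (4 bytes)
Body byte 2 = 'h'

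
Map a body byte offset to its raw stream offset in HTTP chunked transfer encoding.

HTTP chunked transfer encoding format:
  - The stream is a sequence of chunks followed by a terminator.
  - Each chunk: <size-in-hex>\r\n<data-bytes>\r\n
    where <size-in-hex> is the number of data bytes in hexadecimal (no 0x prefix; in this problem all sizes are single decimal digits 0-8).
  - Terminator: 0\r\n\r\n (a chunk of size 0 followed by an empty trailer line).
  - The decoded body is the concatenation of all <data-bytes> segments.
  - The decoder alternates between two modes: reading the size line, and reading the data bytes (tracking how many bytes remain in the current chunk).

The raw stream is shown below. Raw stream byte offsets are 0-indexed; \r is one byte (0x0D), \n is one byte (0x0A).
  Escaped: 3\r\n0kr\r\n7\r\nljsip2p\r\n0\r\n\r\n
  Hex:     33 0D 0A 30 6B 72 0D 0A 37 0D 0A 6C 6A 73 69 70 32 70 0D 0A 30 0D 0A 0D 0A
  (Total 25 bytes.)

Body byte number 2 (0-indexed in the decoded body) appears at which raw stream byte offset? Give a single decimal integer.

Answer: 5

Derivation:
Chunk 1: stream[0..1]='3' size=0x3=3, data at stream[3..6]='0kr' -> body[0..3], body so far='0kr'
Chunk 2: stream[8..9]='7' size=0x7=7, data at stream[11..18]='ljsip2p' -> body[3..10], body so far='0krljsip2p'
Chunk 3: stream[20..21]='0' size=0 (terminator). Final body='0krljsip2p' (10 bytes)
Body byte 2 at stream offset 5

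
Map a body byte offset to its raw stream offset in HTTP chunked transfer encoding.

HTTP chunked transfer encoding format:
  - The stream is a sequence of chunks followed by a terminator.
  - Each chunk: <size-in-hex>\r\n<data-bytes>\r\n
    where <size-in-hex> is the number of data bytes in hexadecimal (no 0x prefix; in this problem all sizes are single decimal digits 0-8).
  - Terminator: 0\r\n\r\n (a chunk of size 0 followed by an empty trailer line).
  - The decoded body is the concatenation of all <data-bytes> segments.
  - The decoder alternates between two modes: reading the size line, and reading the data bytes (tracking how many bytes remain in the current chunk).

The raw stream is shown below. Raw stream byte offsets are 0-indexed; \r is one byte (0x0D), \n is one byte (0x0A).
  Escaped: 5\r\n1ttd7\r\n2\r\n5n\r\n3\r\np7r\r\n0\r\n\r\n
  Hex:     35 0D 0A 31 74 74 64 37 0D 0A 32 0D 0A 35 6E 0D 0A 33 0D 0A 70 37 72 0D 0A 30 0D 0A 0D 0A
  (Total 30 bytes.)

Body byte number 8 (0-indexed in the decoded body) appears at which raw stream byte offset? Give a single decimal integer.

Chunk 1: stream[0..1]='5' size=0x5=5, data at stream[3..8]='1ttd7' -> body[0..5], body so far='1ttd7'
Chunk 2: stream[10..11]='2' size=0x2=2, data at stream[13..15]='5n' -> body[5..7], body so far='1ttd75n'
Chunk 3: stream[17..18]='3' size=0x3=3, data at stream[20..23]='p7r' -> body[7..10], body so far='1ttd75np7r'
Chunk 4: stream[25..26]='0' size=0 (terminator). Final body='1ttd75np7r' (10 bytes)
Body byte 8 at stream offset 21

Answer: 21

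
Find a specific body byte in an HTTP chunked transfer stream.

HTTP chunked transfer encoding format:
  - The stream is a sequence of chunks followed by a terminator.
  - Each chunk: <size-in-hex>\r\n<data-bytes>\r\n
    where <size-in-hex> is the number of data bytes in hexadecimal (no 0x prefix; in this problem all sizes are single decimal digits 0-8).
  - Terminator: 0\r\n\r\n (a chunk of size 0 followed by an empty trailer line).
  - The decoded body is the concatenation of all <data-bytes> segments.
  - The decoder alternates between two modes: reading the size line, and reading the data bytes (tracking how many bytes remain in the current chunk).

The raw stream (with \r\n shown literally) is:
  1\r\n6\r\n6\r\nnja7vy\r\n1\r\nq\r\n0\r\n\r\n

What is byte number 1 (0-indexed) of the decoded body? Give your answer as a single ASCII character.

Answer: n

Derivation:
Chunk 1: stream[0..1]='1' size=0x1=1, data at stream[3..4]='6' -> body[0..1], body so far='6'
Chunk 2: stream[6..7]='6' size=0x6=6, data at stream[9..15]='nja7vy' -> body[1..7], body so far='6nja7vy'
Chunk 3: stream[17..18]='1' size=0x1=1, data at stream[20..21]='q' -> body[7..8], body so far='6nja7vyq'
Chunk 4: stream[23..24]='0' size=0 (terminator). Final body='6nja7vyq' (8 bytes)
Body byte 1 = 'n'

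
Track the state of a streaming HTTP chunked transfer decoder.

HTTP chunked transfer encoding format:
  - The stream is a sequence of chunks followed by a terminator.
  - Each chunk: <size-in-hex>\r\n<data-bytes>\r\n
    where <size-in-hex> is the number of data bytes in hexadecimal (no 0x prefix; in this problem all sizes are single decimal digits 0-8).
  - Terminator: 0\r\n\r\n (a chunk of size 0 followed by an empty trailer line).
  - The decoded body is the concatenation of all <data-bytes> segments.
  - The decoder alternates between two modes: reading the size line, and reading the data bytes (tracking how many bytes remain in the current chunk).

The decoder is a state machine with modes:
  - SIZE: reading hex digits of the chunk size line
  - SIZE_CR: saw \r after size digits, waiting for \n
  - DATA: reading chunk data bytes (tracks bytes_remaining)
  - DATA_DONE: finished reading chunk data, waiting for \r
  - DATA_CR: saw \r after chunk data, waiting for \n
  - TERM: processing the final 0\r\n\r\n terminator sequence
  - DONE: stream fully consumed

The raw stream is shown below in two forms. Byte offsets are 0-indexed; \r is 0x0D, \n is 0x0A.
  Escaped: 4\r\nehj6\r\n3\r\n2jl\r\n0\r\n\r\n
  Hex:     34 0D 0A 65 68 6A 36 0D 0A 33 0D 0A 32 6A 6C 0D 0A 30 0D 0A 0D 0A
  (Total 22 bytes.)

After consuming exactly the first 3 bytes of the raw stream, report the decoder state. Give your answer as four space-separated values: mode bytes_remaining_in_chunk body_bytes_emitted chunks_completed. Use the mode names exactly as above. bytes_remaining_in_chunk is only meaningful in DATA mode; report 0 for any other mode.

Answer: DATA 4 0 0

Derivation:
Byte 0 = '4': mode=SIZE remaining=0 emitted=0 chunks_done=0
Byte 1 = 0x0D: mode=SIZE_CR remaining=0 emitted=0 chunks_done=0
Byte 2 = 0x0A: mode=DATA remaining=4 emitted=0 chunks_done=0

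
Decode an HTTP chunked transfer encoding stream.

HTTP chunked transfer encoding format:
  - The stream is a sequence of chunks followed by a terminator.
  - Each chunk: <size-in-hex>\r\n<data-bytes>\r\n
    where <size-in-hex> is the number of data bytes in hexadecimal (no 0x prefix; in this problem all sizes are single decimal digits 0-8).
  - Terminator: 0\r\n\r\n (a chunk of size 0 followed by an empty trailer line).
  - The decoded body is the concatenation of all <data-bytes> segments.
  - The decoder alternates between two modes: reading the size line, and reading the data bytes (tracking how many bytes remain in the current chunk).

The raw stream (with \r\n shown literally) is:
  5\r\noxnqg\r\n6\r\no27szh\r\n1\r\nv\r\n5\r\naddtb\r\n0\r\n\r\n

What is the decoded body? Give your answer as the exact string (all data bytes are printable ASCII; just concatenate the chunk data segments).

Chunk 1: stream[0..1]='5' size=0x5=5, data at stream[3..8]='oxnqg' -> body[0..5], body so far='oxnqg'
Chunk 2: stream[10..11]='6' size=0x6=6, data at stream[13..19]='o27szh' -> body[5..11], body so far='oxnqgo27szh'
Chunk 3: stream[21..22]='1' size=0x1=1, data at stream[24..25]='v' -> body[11..12], body so far='oxnqgo27szhv'
Chunk 4: stream[27..28]='5' size=0x5=5, data at stream[30..35]='addtb' -> body[12..17], body so far='oxnqgo27szhvaddtb'
Chunk 5: stream[37..38]='0' size=0 (terminator). Final body='oxnqgo27szhvaddtb' (17 bytes)

Answer: oxnqgo27szhvaddtb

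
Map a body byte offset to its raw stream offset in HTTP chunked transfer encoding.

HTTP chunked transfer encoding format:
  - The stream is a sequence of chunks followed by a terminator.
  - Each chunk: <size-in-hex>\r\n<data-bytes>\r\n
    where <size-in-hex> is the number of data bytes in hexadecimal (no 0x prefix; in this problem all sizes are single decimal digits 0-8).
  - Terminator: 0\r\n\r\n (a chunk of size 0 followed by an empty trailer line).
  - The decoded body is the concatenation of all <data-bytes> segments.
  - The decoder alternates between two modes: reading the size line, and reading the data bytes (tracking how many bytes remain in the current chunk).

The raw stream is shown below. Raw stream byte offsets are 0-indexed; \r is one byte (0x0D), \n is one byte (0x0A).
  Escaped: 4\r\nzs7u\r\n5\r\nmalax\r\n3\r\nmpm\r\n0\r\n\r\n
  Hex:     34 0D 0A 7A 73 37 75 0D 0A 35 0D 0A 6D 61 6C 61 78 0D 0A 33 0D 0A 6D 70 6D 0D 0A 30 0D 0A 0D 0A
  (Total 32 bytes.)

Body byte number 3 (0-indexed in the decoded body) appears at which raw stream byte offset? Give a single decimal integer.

Chunk 1: stream[0..1]='4' size=0x4=4, data at stream[3..7]='zs7u' -> body[0..4], body so far='zs7u'
Chunk 2: stream[9..10]='5' size=0x5=5, data at stream[12..17]='malax' -> body[4..9], body so far='zs7umalax'
Chunk 3: stream[19..20]='3' size=0x3=3, data at stream[22..25]='mpm' -> body[9..12], body so far='zs7umalaxmpm'
Chunk 4: stream[27..28]='0' size=0 (terminator). Final body='zs7umalaxmpm' (12 bytes)
Body byte 3 at stream offset 6

Answer: 6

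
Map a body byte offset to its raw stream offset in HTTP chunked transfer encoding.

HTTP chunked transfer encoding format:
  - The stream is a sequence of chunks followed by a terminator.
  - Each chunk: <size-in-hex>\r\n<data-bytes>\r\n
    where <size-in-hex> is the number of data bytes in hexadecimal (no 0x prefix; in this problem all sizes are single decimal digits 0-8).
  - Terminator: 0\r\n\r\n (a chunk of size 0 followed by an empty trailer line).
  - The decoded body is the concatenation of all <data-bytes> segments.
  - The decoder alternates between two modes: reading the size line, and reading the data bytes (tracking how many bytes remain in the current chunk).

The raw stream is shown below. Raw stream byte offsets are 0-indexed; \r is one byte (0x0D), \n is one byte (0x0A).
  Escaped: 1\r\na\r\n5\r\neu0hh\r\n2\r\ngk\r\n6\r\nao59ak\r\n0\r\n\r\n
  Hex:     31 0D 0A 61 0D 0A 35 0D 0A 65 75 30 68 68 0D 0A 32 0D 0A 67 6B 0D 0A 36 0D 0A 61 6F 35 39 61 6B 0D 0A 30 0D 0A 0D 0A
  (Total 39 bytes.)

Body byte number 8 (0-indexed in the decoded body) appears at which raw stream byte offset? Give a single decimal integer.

Chunk 1: stream[0..1]='1' size=0x1=1, data at stream[3..4]='a' -> body[0..1], body so far='a'
Chunk 2: stream[6..7]='5' size=0x5=5, data at stream[9..14]='eu0hh' -> body[1..6], body so far='aeu0hh'
Chunk 3: stream[16..17]='2' size=0x2=2, data at stream[19..21]='gk' -> body[6..8], body so far='aeu0hhgk'
Chunk 4: stream[23..24]='6' size=0x6=6, data at stream[26..32]='ao59ak' -> body[8..14], body so far='aeu0hhgkao59ak'
Chunk 5: stream[34..35]='0' size=0 (terminator). Final body='aeu0hhgkao59ak' (14 bytes)
Body byte 8 at stream offset 26

Answer: 26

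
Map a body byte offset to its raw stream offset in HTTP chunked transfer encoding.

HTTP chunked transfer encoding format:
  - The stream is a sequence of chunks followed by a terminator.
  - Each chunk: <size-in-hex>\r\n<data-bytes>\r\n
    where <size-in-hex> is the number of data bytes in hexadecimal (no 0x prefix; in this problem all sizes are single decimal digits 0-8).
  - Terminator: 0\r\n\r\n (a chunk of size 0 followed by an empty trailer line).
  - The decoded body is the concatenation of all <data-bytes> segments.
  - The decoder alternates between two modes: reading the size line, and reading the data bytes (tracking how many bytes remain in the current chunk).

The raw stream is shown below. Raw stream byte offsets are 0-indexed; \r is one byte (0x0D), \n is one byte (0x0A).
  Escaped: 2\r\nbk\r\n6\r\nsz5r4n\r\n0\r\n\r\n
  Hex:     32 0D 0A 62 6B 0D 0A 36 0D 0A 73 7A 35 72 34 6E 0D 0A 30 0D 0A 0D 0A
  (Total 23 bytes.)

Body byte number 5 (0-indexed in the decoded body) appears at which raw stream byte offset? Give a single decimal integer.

Answer: 13

Derivation:
Chunk 1: stream[0..1]='2' size=0x2=2, data at stream[3..5]='bk' -> body[0..2], body so far='bk'
Chunk 2: stream[7..8]='6' size=0x6=6, data at stream[10..16]='sz5r4n' -> body[2..8], body so far='bksz5r4n'
Chunk 3: stream[18..19]='0' size=0 (terminator). Final body='bksz5r4n' (8 bytes)
Body byte 5 at stream offset 13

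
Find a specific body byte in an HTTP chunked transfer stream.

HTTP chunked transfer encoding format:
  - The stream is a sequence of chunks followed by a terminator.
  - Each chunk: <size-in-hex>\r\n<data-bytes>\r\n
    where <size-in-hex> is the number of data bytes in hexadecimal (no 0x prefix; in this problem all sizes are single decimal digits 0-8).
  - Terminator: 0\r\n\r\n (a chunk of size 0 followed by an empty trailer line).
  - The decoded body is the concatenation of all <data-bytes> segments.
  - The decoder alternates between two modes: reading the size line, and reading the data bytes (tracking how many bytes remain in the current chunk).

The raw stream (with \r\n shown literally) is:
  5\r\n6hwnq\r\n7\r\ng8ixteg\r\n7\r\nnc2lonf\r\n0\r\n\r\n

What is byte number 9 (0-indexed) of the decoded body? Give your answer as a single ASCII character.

Answer: t

Derivation:
Chunk 1: stream[0..1]='5' size=0x5=5, data at stream[3..8]='6hwnq' -> body[0..5], body so far='6hwnq'
Chunk 2: stream[10..11]='7' size=0x7=7, data at stream[13..20]='g8ixteg' -> body[5..12], body so far='6hwnqg8ixteg'
Chunk 3: stream[22..23]='7' size=0x7=7, data at stream[25..32]='nc2lonf' -> body[12..19], body so far='6hwnqg8ixtegnc2lonf'
Chunk 4: stream[34..35]='0' size=0 (terminator). Final body='6hwnqg8ixtegnc2lonf' (19 bytes)
Body byte 9 = 't'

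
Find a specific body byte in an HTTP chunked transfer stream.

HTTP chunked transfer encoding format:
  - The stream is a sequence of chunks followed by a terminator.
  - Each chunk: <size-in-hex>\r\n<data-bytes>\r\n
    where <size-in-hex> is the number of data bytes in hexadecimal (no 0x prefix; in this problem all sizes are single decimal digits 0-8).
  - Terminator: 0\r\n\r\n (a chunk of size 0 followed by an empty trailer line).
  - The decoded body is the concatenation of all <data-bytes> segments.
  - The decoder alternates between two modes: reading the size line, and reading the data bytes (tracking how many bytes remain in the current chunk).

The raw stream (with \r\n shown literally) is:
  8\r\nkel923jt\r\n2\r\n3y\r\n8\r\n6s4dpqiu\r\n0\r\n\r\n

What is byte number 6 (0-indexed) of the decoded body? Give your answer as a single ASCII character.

Answer: j

Derivation:
Chunk 1: stream[0..1]='8' size=0x8=8, data at stream[3..11]='kel923jt' -> body[0..8], body so far='kel923jt'
Chunk 2: stream[13..14]='2' size=0x2=2, data at stream[16..18]='3y' -> body[8..10], body so far='kel923jt3y'
Chunk 3: stream[20..21]='8' size=0x8=8, data at stream[23..31]='6s4dpqiu' -> body[10..18], body so far='kel923jt3y6s4dpqiu'
Chunk 4: stream[33..34]='0' size=0 (terminator). Final body='kel923jt3y6s4dpqiu' (18 bytes)
Body byte 6 = 'j'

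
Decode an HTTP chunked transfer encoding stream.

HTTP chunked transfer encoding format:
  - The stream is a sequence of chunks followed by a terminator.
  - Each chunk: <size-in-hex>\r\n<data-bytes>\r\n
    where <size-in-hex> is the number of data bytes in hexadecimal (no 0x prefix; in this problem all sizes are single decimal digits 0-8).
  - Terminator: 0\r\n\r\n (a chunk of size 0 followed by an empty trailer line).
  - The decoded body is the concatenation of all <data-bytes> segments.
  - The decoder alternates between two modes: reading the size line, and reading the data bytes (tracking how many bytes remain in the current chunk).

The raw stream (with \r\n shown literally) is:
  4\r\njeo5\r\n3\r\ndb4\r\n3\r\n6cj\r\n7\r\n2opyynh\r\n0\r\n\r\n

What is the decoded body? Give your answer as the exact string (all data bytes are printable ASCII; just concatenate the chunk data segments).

Chunk 1: stream[0..1]='4' size=0x4=4, data at stream[3..7]='jeo5' -> body[0..4], body so far='jeo5'
Chunk 2: stream[9..10]='3' size=0x3=3, data at stream[12..15]='db4' -> body[4..7], body so far='jeo5db4'
Chunk 3: stream[17..18]='3' size=0x3=3, data at stream[20..23]='6cj' -> body[7..10], body so far='jeo5db46cj'
Chunk 4: stream[25..26]='7' size=0x7=7, data at stream[28..35]='2opyynh' -> body[10..17], body so far='jeo5db46cj2opyynh'
Chunk 5: stream[37..38]='0' size=0 (terminator). Final body='jeo5db46cj2opyynh' (17 bytes)

Answer: jeo5db46cj2opyynh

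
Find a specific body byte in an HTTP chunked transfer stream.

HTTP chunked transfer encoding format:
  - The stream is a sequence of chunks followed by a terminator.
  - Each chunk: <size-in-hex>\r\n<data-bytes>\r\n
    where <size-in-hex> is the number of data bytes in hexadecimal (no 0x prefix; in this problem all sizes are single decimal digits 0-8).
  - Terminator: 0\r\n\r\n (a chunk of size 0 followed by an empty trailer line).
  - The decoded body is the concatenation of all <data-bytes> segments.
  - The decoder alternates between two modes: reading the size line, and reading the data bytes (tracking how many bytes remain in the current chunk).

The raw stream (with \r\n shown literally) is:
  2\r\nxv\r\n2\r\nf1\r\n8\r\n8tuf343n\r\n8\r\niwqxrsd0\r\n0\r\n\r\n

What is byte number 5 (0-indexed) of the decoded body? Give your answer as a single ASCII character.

Answer: t

Derivation:
Chunk 1: stream[0..1]='2' size=0x2=2, data at stream[3..5]='xv' -> body[0..2], body so far='xv'
Chunk 2: stream[7..8]='2' size=0x2=2, data at stream[10..12]='f1' -> body[2..4], body so far='xvf1'
Chunk 3: stream[14..15]='8' size=0x8=8, data at stream[17..25]='8tuf343n' -> body[4..12], body so far='xvf18tuf343n'
Chunk 4: stream[27..28]='8' size=0x8=8, data at stream[30..38]='iwqxrsd0' -> body[12..20], body so far='xvf18tuf343niwqxrsd0'
Chunk 5: stream[40..41]='0' size=0 (terminator). Final body='xvf18tuf343niwqxrsd0' (20 bytes)
Body byte 5 = 't'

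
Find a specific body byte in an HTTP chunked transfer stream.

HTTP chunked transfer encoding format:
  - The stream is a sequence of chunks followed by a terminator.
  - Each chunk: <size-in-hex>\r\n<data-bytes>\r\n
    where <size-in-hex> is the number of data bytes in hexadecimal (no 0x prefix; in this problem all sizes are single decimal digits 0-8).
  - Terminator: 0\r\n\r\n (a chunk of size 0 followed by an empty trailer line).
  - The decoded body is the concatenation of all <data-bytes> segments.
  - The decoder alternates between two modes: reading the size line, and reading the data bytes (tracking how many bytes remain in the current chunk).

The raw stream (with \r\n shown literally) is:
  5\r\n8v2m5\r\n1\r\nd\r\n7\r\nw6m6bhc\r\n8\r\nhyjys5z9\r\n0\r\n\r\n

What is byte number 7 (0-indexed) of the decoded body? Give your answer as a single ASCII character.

Answer: 6

Derivation:
Chunk 1: stream[0..1]='5' size=0x5=5, data at stream[3..8]='8v2m5' -> body[0..5], body so far='8v2m5'
Chunk 2: stream[10..11]='1' size=0x1=1, data at stream[13..14]='d' -> body[5..6], body so far='8v2m5d'
Chunk 3: stream[16..17]='7' size=0x7=7, data at stream[19..26]='w6m6bhc' -> body[6..13], body so far='8v2m5dw6m6bhc'
Chunk 4: stream[28..29]='8' size=0x8=8, data at stream[31..39]='hyjys5z9' -> body[13..21], body so far='8v2m5dw6m6bhchyjys5z9'
Chunk 5: stream[41..42]='0' size=0 (terminator). Final body='8v2m5dw6m6bhchyjys5z9' (21 bytes)
Body byte 7 = '6'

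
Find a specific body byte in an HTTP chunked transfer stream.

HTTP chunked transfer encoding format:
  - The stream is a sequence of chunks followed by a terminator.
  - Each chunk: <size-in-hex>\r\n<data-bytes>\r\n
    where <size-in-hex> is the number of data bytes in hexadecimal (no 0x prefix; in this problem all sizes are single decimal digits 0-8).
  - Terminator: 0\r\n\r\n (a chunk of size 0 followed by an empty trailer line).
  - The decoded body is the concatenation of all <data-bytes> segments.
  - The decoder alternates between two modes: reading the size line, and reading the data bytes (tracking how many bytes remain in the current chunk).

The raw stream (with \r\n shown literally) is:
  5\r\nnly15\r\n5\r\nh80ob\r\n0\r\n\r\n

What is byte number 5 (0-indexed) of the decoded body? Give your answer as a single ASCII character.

Answer: h

Derivation:
Chunk 1: stream[0..1]='5' size=0x5=5, data at stream[3..8]='nly15' -> body[0..5], body so far='nly15'
Chunk 2: stream[10..11]='5' size=0x5=5, data at stream[13..18]='h80ob' -> body[5..10], body so far='nly15h80ob'
Chunk 3: stream[20..21]='0' size=0 (terminator). Final body='nly15h80ob' (10 bytes)
Body byte 5 = 'h'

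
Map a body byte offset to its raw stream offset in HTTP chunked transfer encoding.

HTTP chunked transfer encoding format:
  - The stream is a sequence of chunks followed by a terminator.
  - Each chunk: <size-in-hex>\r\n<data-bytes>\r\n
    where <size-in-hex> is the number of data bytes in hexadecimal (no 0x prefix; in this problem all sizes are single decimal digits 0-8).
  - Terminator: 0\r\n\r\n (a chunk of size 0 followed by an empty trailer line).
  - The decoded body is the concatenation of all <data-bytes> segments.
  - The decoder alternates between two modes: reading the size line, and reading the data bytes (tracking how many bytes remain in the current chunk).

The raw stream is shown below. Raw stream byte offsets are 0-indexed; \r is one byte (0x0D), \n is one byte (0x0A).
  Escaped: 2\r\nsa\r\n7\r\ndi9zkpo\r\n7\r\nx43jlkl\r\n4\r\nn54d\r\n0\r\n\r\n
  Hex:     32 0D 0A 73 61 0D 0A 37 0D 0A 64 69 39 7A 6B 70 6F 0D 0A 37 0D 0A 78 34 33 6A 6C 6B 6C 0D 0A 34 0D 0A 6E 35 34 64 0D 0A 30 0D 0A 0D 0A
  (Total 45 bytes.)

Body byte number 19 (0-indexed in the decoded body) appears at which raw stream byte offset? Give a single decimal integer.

Chunk 1: stream[0..1]='2' size=0x2=2, data at stream[3..5]='sa' -> body[0..2], body so far='sa'
Chunk 2: stream[7..8]='7' size=0x7=7, data at stream[10..17]='di9zkpo' -> body[2..9], body so far='sadi9zkpo'
Chunk 3: stream[19..20]='7' size=0x7=7, data at stream[22..29]='x43jlkl' -> body[9..16], body so far='sadi9zkpox43jlkl'
Chunk 4: stream[31..32]='4' size=0x4=4, data at stream[34..38]='n54d' -> body[16..20], body so far='sadi9zkpox43jlkln54d'
Chunk 5: stream[40..41]='0' size=0 (terminator). Final body='sadi9zkpox43jlkln54d' (20 bytes)
Body byte 19 at stream offset 37

Answer: 37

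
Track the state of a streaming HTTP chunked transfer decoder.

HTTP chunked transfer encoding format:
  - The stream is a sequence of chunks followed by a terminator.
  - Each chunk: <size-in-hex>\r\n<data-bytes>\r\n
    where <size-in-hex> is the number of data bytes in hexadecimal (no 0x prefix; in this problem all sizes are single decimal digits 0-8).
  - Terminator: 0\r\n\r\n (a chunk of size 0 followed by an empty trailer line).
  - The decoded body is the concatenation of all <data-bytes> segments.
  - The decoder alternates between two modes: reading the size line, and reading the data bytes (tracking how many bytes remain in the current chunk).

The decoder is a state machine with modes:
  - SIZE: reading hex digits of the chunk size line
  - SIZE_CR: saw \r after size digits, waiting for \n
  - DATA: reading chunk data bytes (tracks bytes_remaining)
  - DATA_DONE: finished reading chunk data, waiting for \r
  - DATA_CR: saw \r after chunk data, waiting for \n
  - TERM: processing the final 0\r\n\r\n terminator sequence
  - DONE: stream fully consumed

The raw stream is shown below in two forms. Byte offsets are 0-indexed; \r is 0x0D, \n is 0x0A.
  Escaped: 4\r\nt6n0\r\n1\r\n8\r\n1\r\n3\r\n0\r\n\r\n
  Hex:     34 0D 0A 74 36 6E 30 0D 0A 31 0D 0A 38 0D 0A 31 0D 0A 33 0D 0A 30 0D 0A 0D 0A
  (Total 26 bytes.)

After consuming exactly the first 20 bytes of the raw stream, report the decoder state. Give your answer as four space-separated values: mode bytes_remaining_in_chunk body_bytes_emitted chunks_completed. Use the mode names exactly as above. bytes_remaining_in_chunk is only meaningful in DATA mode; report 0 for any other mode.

Answer: DATA_CR 0 6 2

Derivation:
Byte 0 = '4': mode=SIZE remaining=0 emitted=0 chunks_done=0
Byte 1 = 0x0D: mode=SIZE_CR remaining=0 emitted=0 chunks_done=0
Byte 2 = 0x0A: mode=DATA remaining=4 emitted=0 chunks_done=0
Byte 3 = 't': mode=DATA remaining=3 emitted=1 chunks_done=0
Byte 4 = '6': mode=DATA remaining=2 emitted=2 chunks_done=0
Byte 5 = 'n': mode=DATA remaining=1 emitted=3 chunks_done=0
Byte 6 = '0': mode=DATA_DONE remaining=0 emitted=4 chunks_done=0
Byte 7 = 0x0D: mode=DATA_CR remaining=0 emitted=4 chunks_done=0
Byte 8 = 0x0A: mode=SIZE remaining=0 emitted=4 chunks_done=1
Byte 9 = '1': mode=SIZE remaining=0 emitted=4 chunks_done=1
Byte 10 = 0x0D: mode=SIZE_CR remaining=0 emitted=4 chunks_done=1
Byte 11 = 0x0A: mode=DATA remaining=1 emitted=4 chunks_done=1
Byte 12 = '8': mode=DATA_DONE remaining=0 emitted=5 chunks_done=1
Byte 13 = 0x0D: mode=DATA_CR remaining=0 emitted=5 chunks_done=1
Byte 14 = 0x0A: mode=SIZE remaining=0 emitted=5 chunks_done=2
Byte 15 = '1': mode=SIZE remaining=0 emitted=5 chunks_done=2
Byte 16 = 0x0D: mode=SIZE_CR remaining=0 emitted=5 chunks_done=2
Byte 17 = 0x0A: mode=DATA remaining=1 emitted=5 chunks_done=2
Byte 18 = '3': mode=DATA_DONE remaining=0 emitted=6 chunks_done=2
Byte 19 = 0x0D: mode=DATA_CR remaining=0 emitted=6 chunks_done=2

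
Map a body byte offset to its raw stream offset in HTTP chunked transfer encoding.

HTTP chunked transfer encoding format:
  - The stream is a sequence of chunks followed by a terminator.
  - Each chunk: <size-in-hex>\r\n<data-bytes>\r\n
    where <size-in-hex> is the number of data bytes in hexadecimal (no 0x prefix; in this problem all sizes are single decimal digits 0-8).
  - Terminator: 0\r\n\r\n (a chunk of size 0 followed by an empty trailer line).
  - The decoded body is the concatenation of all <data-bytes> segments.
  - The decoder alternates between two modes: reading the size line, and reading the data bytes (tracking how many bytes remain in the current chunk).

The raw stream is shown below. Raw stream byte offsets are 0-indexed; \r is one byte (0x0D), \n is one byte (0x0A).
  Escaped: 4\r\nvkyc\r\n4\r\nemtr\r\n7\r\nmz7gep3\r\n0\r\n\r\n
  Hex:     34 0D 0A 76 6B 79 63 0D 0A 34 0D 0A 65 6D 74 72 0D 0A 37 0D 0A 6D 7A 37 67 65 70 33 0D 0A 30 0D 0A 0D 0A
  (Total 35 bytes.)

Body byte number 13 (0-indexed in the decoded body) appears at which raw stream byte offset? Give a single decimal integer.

Chunk 1: stream[0..1]='4' size=0x4=4, data at stream[3..7]='vkyc' -> body[0..4], body so far='vkyc'
Chunk 2: stream[9..10]='4' size=0x4=4, data at stream[12..16]='emtr' -> body[4..8], body so far='vkycemtr'
Chunk 3: stream[18..19]='7' size=0x7=7, data at stream[21..28]='mz7gep3' -> body[8..15], body so far='vkycemtrmz7gep3'
Chunk 4: stream[30..31]='0' size=0 (terminator). Final body='vkycemtrmz7gep3' (15 bytes)
Body byte 13 at stream offset 26

Answer: 26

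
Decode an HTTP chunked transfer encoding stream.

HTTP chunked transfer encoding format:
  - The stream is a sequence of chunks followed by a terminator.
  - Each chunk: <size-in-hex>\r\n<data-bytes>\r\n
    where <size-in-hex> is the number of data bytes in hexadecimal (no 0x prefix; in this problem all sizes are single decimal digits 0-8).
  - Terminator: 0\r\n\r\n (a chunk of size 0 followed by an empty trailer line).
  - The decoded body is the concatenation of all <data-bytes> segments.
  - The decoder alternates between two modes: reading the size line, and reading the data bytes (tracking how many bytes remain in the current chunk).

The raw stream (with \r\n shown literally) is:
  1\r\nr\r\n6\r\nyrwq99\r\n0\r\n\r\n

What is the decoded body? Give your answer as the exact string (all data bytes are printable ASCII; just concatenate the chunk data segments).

Chunk 1: stream[0..1]='1' size=0x1=1, data at stream[3..4]='r' -> body[0..1], body so far='r'
Chunk 2: stream[6..7]='6' size=0x6=6, data at stream[9..15]='yrwq99' -> body[1..7], body so far='ryrwq99'
Chunk 3: stream[17..18]='0' size=0 (terminator). Final body='ryrwq99' (7 bytes)

Answer: ryrwq99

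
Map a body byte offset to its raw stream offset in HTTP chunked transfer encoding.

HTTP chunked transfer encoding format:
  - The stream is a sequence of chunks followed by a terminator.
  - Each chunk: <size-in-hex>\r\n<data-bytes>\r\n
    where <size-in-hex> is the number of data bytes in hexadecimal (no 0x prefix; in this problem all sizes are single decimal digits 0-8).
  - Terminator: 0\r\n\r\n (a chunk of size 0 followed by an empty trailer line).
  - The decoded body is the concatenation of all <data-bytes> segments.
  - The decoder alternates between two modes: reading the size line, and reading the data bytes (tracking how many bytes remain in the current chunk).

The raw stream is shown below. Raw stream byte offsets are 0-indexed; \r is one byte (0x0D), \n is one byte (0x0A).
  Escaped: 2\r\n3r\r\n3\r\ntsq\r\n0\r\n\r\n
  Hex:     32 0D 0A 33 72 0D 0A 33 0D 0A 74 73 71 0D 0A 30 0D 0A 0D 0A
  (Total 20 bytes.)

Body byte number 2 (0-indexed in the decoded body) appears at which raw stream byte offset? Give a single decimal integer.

Chunk 1: stream[0..1]='2' size=0x2=2, data at stream[3..5]='3r' -> body[0..2], body so far='3r'
Chunk 2: stream[7..8]='3' size=0x3=3, data at stream[10..13]='tsq' -> body[2..5], body so far='3rtsq'
Chunk 3: stream[15..16]='0' size=0 (terminator). Final body='3rtsq' (5 bytes)
Body byte 2 at stream offset 10

Answer: 10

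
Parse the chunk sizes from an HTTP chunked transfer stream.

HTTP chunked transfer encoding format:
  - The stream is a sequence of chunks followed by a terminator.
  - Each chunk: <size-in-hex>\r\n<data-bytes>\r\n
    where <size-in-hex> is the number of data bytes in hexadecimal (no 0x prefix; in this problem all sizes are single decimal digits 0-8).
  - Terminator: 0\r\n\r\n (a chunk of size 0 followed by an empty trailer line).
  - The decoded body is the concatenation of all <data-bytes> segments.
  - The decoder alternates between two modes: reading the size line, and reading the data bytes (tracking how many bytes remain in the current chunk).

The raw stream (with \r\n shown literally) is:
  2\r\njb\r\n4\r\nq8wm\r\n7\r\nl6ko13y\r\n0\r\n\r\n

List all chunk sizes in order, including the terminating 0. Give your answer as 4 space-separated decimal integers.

Answer: 2 4 7 0

Derivation:
Chunk 1: stream[0..1]='2' size=0x2=2, data at stream[3..5]='jb' -> body[0..2], body so far='jb'
Chunk 2: stream[7..8]='4' size=0x4=4, data at stream[10..14]='q8wm' -> body[2..6], body so far='jbq8wm'
Chunk 3: stream[16..17]='7' size=0x7=7, data at stream[19..26]='l6ko13y' -> body[6..13], body so far='jbq8wml6ko13y'
Chunk 4: stream[28..29]='0' size=0 (terminator). Final body='jbq8wml6ko13y' (13 bytes)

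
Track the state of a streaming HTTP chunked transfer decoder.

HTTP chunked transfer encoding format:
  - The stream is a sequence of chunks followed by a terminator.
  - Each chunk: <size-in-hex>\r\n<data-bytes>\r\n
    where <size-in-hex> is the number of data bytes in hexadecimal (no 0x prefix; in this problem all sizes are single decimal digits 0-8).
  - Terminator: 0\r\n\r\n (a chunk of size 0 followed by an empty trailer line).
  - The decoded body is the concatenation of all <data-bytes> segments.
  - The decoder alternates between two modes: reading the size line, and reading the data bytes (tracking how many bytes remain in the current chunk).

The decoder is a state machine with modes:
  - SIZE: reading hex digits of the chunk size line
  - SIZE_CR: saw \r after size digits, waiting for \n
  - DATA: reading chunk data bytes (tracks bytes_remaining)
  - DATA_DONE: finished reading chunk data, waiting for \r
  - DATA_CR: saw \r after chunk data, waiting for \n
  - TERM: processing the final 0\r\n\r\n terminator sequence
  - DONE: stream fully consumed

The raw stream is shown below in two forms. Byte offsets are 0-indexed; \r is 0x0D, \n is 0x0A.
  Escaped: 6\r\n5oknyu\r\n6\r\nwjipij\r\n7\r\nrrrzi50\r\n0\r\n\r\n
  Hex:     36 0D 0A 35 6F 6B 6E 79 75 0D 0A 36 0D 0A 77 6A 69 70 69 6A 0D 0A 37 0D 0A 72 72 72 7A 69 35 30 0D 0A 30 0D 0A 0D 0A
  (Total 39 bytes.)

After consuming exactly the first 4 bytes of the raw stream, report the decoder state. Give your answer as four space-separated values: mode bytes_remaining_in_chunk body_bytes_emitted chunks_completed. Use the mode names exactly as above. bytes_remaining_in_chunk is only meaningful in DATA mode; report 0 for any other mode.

Byte 0 = '6': mode=SIZE remaining=0 emitted=0 chunks_done=0
Byte 1 = 0x0D: mode=SIZE_CR remaining=0 emitted=0 chunks_done=0
Byte 2 = 0x0A: mode=DATA remaining=6 emitted=0 chunks_done=0
Byte 3 = '5': mode=DATA remaining=5 emitted=1 chunks_done=0

Answer: DATA 5 1 0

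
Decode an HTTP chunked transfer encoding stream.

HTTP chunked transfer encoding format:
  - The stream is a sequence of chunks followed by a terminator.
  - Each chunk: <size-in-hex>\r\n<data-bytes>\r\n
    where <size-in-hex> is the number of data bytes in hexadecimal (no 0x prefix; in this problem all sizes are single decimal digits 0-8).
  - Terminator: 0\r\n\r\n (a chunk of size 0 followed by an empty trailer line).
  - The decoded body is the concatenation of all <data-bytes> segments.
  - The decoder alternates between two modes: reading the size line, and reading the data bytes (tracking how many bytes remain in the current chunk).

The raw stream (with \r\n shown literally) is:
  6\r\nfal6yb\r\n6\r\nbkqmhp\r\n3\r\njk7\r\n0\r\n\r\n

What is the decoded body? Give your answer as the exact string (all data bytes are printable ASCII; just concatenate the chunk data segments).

Answer: fal6ybbkqmhpjk7

Derivation:
Chunk 1: stream[0..1]='6' size=0x6=6, data at stream[3..9]='fal6yb' -> body[0..6], body so far='fal6yb'
Chunk 2: stream[11..12]='6' size=0x6=6, data at stream[14..20]='bkqmhp' -> body[6..12], body so far='fal6ybbkqmhp'
Chunk 3: stream[22..23]='3' size=0x3=3, data at stream[25..28]='jk7' -> body[12..15], body so far='fal6ybbkqmhpjk7'
Chunk 4: stream[30..31]='0' size=0 (terminator). Final body='fal6ybbkqmhpjk7' (15 bytes)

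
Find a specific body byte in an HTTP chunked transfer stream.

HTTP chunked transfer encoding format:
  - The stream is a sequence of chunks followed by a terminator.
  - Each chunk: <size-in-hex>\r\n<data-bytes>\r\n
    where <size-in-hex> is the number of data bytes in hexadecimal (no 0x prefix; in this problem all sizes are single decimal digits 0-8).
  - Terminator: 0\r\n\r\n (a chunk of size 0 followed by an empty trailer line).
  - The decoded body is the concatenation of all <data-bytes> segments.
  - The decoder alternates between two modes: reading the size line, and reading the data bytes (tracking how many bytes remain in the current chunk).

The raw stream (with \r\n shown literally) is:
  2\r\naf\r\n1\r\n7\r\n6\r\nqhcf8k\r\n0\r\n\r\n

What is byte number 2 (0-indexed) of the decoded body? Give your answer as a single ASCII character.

Chunk 1: stream[0..1]='2' size=0x2=2, data at stream[3..5]='af' -> body[0..2], body so far='af'
Chunk 2: stream[7..8]='1' size=0x1=1, data at stream[10..11]='7' -> body[2..3], body so far='af7'
Chunk 3: stream[13..14]='6' size=0x6=6, data at stream[16..22]='qhcf8k' -> body[3..9], body so far='af7qhcf8k'
Chunk 4: stream[24..25]='0' size=0 (terminator). Final body='af7qhcf8k' (9 bytes)
Body byte 2 = '7'

Answer: 7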